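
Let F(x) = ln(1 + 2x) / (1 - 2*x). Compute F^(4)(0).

Use 1/(1 - r) = Σ r^k on the denominator, then take the Cauchy product.
From the series, [x^4] F = 28/3; multiply by 4! = 24 to get 224.

224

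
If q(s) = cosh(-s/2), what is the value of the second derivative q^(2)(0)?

1/4

Apply the Taylor formula c_k = f^(k)(a)/k!.
From the series, [s^2] q = 1/8; multiply by 2! = 2 to get 1/4.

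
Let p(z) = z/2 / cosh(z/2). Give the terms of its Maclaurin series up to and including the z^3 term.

Invert the denominator's series and multiply.
p(0) = 0
p′(0) = 1/2
p′′(0) = 0
p′′′(0) = -3/8
Dividing each by k! gives the coefficients c_0, ..., c_3.

-z^3/16 + z/2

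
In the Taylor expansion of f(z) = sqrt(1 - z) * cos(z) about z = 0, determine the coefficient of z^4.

Expand each factor separately, then convolve coefficients.
f(0) = 1
f′(0) = -1/2
f′′(0) = -5/4
f′′′(0) = 9/8
f^(4)(0) = 25/16
So c_4 = f^(4)(0)/4! = 25/384.

25/384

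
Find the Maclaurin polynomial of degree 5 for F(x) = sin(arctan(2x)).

12*x^5 - 4*x^3 + 2*x

Compose series: expand the inner function first, then feed it into the outer expansion.
[x^0] = 0;  [x^1] = 2;  [x^2] = 0;  [x^3] = -4;  [x^4] = 0;  [x^5] = 12.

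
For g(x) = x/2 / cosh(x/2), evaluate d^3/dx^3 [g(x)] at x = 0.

Write the quotient as an unknown series and match coefficients against numerator = denominator · series.
The coefficient of x^3 in the expansion is -1/16, so g′′′(0) = 3! * (-1/16) = -3/8.

-3/8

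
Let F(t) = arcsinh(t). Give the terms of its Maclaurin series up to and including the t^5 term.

Differentiate repeatedly and evaluate at the center.
[t^0] = 0;  [t^1] = 1;  [t^2] = 0;  [t^3] = -1/6;  [t^4] = 0;  [t^5] = 3/40.

3*t^5/40 - t^3/6 + t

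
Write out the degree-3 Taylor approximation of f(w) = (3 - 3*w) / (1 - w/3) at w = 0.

-2*w^3/9 - 2*w^2/3 - 2*w + 3

Multiply each power in the prefactor through the base expansion.
f(0) = 3
f′(0) = -2
f′′(0) = -4/3
f′′′(0) = -4/3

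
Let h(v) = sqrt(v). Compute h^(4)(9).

-5/11664

Apply the Taylor formula c_k = f^(k)(a)/k!.
The coefficient of (v - 9)^4 in the expansion is -5/279936, so h^(4)(9) = 4! * (-5/279936) = -5/11664.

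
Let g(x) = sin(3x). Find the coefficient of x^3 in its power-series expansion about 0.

-9/2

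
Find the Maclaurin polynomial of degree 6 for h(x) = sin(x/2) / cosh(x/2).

3*x^5/320 - x^3/12 + x/2

Invert the denominator's series and multiply.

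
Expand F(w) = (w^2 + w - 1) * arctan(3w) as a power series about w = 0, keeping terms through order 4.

Shift and add copies of the series according to the polynomial's terms.
F(0) = 0
F′(0) = -3
F′′(0) = 6
F′′′(0) = 72
F^(4)(0) = -216

-9*w^4 + 12*w^3 + 3*w^2 - 3*w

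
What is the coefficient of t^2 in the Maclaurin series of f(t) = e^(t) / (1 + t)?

1/2

Multiply the two series term by term and collect like powers.
f(0) = 1
f′(0) = 0
f′′(0) = 1
The Taylor polynomial is Σ f^(k)(0)/k! · t^k.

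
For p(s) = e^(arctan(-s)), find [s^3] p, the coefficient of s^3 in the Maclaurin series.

Let u equal the inner series; expand the outer function in u and truncate.

1/6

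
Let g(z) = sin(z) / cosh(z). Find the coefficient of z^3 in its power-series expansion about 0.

Divide the numerator series by the denominator series (power-series long division).
g(0) = 0
g′(0) = 1
g′′(0) = 0
g′′′(0) = -4

-2/3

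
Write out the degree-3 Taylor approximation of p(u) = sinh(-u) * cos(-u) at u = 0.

u^3/3 - u

Expand each factor separately, then convolve coefficients.
p(0) = 0
p′(0) = -1
p′′(0) = 0
p′′′(0) = 2
Then c_k = p^(k)(0)/k! gives each Taylor coefficient.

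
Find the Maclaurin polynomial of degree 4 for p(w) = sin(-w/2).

w^3/48 - w/2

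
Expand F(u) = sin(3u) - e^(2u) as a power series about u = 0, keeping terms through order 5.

211*u^5/120 - 2*u^4/3 - 35*u^3/6 - 2*u^2 + u - 1

Add the two expansions coefficient-wise.
F(0) = -1
F′(0) = 1
F′′(0) = -4
F′′′(0) = -35
F^(4)(0) = -16
F^(5)(0) = 211
Dividing each by k! gives the coefficients c_0, ..., c_5.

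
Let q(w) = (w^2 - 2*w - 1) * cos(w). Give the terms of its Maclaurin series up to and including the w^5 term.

-w^5/12 - 13*w^4/24 + w^3 + 3*w^2/2 - 2*w - 1

Distribute the polynomial across the series and collect like powers.
q(0) = -1
q′(0) = -2
q′′(0) = 3
q′′′(0) = 6
q^(4)(0) = -13
q^(5)(0) = -10
Then c_k = q^(k)(0)/k! gives each Taylor coefficient.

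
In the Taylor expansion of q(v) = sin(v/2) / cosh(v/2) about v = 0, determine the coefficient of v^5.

3/320

Divide the numerator series by the denominator series (power-series long division).
[v^0] = 0;  [v^1] = 1/2;  [v^2] = 0;  [v^3] = -1/12;  [v^4] = 0;  [v^5] = 3/320.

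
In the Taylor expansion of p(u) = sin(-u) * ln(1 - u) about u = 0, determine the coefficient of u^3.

Write out both Maclaurin series and multiply, keeping only the needed powers.
p(0) = 0
p′(0) = 0
p′′(0) = 2
p′′′(0) = 3
The Taylor polynomial is Σ p^(k)(0)/k! · u^k.

1/2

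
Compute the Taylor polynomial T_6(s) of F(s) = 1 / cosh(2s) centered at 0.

-244*s^6/45 + 10*s^4/3 - 2*s^2 + 1

Divide the numerator series by the denominator series (power-series long division).
F(0) = 1
F′(0) = 0
F′′(0) = -4
F′′′(0) = 0
F^(4)(0) = 80
F^(5)(0) = 0
F^(6)(0) = -3904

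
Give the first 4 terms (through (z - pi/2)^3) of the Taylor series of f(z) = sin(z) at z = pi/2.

1 - (z - pi/2)^2/2

Apply the Taylor formula c_k = f^(k)(a)/k!.
[(z - pi/2)^0] = 1;  [(z - pi/2)^1] = 0;  [(z - pi/2)^2] = -1/2;  [(z - pi/2)^3] = 0.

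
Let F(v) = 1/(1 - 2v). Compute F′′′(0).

The coefficient of v^3 in the expansion is 8, so F′′′(0) = 3! * (8) = 48.

48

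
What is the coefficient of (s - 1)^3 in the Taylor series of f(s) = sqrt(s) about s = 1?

1/16

f(1) = 1
f′(1) = 1/2
f′′(1) = -1/4
f′′′(1) = 3/8
So c_3 = f′′′(1)/3! = 1/16.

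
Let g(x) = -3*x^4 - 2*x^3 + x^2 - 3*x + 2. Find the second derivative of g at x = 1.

The coefficient of (x - 1)^2 in the expansion is -23, so g′′(1) = 2! * (-23) = -46.

-46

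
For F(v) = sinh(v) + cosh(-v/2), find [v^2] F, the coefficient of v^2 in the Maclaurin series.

Add the two expansions coefficient-wise.
F(0) = 1
F′(0) = 1
F′′(0) = 1/4
The Taylor polynomial is Σ F^(k)(0)/k! · v^k.

1/8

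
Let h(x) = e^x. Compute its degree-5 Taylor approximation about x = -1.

(x + 1)^5*e^(-1)/120 + (x + 1)^4*e^(-1)/24 + (x + 1)^3*e^(-1)/6 + (x + 1)^2*e^(-1)/2 + (x + 1)*e^(-1) + e^(-1)

h(-1) = e^(-1)
h′(-1) = e^(-1)
h′′(-1) = e^(-1)
h′′′(-1) = e^(-1)
h^(4)(-1) = e^(-1)
h^(5)(-1) = e^(-1)
The Taylor polynomial is Σ h^(k)(-1)/k! · (x + 1)^k.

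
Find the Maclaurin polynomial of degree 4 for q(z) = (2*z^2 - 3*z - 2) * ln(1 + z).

Distribute the polynomial across the series and collect like powers.

-3*z^4/2 + 17*z^3/6 - 2*z^2 - 2*z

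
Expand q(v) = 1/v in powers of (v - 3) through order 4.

Apply the Taylor formula c_k = f^(k)(a)/k!.
q(3) = 1/3
q′(3) = -1/9
q′′(3) = 2/27
q′′′(3) = -2/27
q^(4)(3) = 8/81
Then c_k = q^(k)(3)/k! gives each Taylor coefficient.

(v - 3)^4/243 - (v - 3)^3/81 + (v - 3)^2/27 - (v - 3)/9 + 1/3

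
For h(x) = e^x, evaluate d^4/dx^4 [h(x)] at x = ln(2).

From the series, [(x - ln(2))^4] h = 1/12; multiply by 4! = 24 to get 2.

2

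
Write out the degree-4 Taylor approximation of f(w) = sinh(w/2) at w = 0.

w^3/48 + w/2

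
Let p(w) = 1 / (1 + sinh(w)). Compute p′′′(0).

Write 1/(1+u) = 1 - u + u^2 - u^3 + ... and substitute the series for u.
The coefficient of w^3 in the expansion is -7/6, so p′′′(0) = 3! * (-7/6) = -7.

-7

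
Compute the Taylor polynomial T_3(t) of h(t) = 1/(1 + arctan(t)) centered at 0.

-2*t^3/3 + t^2 - t + 1

Let u equal the inner series; expand the outer function in u and truncate.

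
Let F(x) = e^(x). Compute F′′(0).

From the series, [x^2] F = 1/2; multiply by 2! = 2 to get 1.

1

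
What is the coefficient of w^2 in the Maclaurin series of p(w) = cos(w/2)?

Differentiate repeatedly and evaluate at the center.
p(0) = 1
p′(0) = 0
p′′(0) = -1/4

-1/8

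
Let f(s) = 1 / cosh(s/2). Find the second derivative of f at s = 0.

Divide the numerator series by the denominator series (power-series long division).
The coefficient of s^2 in the expansion is -1/8, so f′′(0) = 2! * (-1/8) = -1/4.

-1/4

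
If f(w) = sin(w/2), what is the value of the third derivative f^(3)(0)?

The coefficient of w^3 in the expansion is -1/48, so f′′′(0) = 3! * (-1/48) = -1/8.

-1/8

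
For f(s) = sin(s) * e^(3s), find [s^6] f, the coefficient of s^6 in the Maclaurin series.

Take the Cauchy product of the two expansions.
f(0) = 0
f′(0) = 1
f′′(0) = 6
f′′′(0) = 26
f^(4)(0) = 96
f^(5)(0) = 316
f^(6)(0) = 936
So c_6 = f^(6)(0)/6! = 13/10.

13/10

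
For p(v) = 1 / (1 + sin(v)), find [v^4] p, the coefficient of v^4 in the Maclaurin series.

2/3

Use the geometric series for the reciprocal, then substitute.
[v^0] = 1;  [v^1] = -1;  [v^2] = 1;  [v^3] = -5/6;  [v^4] = 2/3.
So c_4 = p^(4)(0)/4! = 2/3.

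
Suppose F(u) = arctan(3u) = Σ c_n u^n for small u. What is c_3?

-9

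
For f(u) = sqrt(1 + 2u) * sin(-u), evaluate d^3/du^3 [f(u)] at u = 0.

4

Expand each factor separately, then convolve coefficients.
The coefficient of u^3 in the expansion is 2/3, so f′′′(0) = 3! * (2/3) = 4.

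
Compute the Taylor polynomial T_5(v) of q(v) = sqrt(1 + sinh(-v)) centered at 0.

Compose series: expand the inner function first, then feed it into the outer expansion.
q(0) = 1
q′(0) = -1/2
q′′(0) = -1/4
q′′′(0) = -7/8
q^(4)(0) = -31/16
q^(5)(0) = -241/32

-241*v^5/3840 - 31*v^4/384 - 7*v^3/48 - v^2/8 - v/2 + 1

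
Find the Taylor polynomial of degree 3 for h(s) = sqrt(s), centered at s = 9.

(s - 9)^3/3888 - (s - 9)^2/216 + (s - 9)/6 + 3

h(9) = 3
h′(9) = 1/6
h′′(9) = -1/108
h′′′(9) = 1/648
Then c_k = h^(k)(9)/k! gives each Taylor coefficient.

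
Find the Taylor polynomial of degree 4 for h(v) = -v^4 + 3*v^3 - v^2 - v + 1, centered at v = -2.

h(-2) = -41
h′(-2) = 71
h′′(-2) = -86
h′′′(-2) = 66
h^(4)(-2) = -24

-(v + 2)^4 + 11*(v + 2)^3 - 43*(v + 2)^2 + 71*(v + 2) - 41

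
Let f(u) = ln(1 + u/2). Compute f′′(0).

Apply the Taylor formula c_k = f^(k)(a)/k!.
The coefficient of u^2 in the expansion is -1/8, so f′′(0) = 2! * (-1/8) = -1/4.

-1/4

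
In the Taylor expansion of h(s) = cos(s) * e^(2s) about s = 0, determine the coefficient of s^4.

-7/24

Write out both Maclaurin series and multiply, keeping only the needed powers.
h(0) = 1
h′(0) = 2
h′′(0) = 3
h′′′(0) = 2
h^(4)(0) = -7
The Taylor polynomial is Σ h^(k)(0)/k! · s^k.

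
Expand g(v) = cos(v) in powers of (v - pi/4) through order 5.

-sqrt(2)*(v - pi/4)^5/240 + sqrt(2)*(v - pi/4)^4/48 + sqrt(2)*(v - pi/4)^3/12 - sqrt(2)*(v - pi/4)^2/4 - sqrt(2)*(v - pi/4)/2 + sqrt(2)/2

Apply the Taylor formula c_k = f^(k)(a)/k!.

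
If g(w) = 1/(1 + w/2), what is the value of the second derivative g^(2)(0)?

1/2

Use the known series and substitute for the argument.
The coefficient of w^2 in the expansion is 1/4, so g′′(0) = 2! * (1/4) = 1/2.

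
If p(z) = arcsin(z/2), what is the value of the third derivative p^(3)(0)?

1/8

From the series, [z^3] p = 1/48; multiply by 3! = 6 to get 1/8.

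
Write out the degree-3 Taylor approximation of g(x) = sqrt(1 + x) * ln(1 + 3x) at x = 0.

51*x^3/8 - 3*x^2 + 3*x

Multiply the two series term by term and collect like powers.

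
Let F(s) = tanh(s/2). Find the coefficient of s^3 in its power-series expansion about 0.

-1/24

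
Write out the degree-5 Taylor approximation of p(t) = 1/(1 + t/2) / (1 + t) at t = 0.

Multiply the two series term by term and collect like powers.
p(0) = 1
p′(0) = -3/2
p′′(0) = 7/2
p′′′(0) = -45/4
p^(4)(0) = 93/2
p^(5)(0) = -945/4
Dividing each by k! gives the coefficients c_0, ..., c_5.

-63*t^5/32 + 31*t^4/16 - 15*t^3/8 + 7*t^2/4 - 3*t/2 + 1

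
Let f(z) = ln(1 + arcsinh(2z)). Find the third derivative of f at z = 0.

Let u equal the inner series; expand the outer function in u and truncate.
The coefficient of z^3 in the expansion is 4/3, so f′′′(0) = 3! * (4/3) = 8.

8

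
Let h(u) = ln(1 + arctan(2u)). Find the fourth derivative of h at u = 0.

32

Substitute the inner expansion into the outer series and collect powers.
From the series, [u^4] h = 4/3; multiply by 4! = 24 to get 32.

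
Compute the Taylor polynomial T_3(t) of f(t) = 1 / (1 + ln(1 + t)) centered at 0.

Write 1/(1+u) = 1 - u + u^2 - u^3 + ... and substitute the series for u.

-7*t^3/3 + 3*t^2/2 - t + 1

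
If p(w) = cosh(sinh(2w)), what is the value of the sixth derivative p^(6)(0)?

Compose series: expand the inner function first, then feed it into the outer expansion.
From the series, [w^6] p = 148/45; multiply by 6! = 720 to get 2368.

2368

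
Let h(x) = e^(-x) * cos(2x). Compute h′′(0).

Multiply the two series term by term and collect like powers.
The coefficient of x^2 in the expansion is -3/2, so h′′(0) = 2! * (-3/2) = -3.

-3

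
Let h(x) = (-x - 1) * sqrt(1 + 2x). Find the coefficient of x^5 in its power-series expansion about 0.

-1/4

Multiply each power in the prefactor through the base expansion.
h(0) = -1
h′(0) = -2
h′′(0) = -1
h′′′(0) = 0
h^(4)(0) = 3
h^(5)(0) = -30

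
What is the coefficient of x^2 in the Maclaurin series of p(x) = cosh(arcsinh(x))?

1/2

Let u equal the inner series; expand the outer function in u and truncate.
p(0) = 1
p′(0) = 0
p′′(0) = 1
So c_2 = p′′(0)/2! = 1/2.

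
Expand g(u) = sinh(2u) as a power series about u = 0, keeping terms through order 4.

g(0) = 0
g′(0) = 2
g′′(0) = 0
g′′′(0) = 8
g^(4)(0) = 0
The Taylor polynomial is Σ g^(k)(0)/k! · u^k.

4*u^3/3 + 2*u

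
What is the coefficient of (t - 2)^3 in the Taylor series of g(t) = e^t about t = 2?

e^(2)/6

g(2) = e^(2)
g′(2) = e^(2)
g′′(2) = e^(2)
g′′′(2) = e^(2)
The Taylor polynomial is Σ g^(k)(2)/k! · (t - 2)^k.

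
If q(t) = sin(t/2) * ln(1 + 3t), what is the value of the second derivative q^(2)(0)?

3

Multiply the two series term by term and collect like powers.
The coefficient of t^2 in the expansion is 3/2, so q′′(0) = 2! * (3/2) = 3.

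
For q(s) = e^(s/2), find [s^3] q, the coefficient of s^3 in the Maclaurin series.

1/48

Apply the Taylor formula c_k = f^(k)(a)/k!.
q(0) = 1
q′(0) = 1/2
q′′(0) = 1/4
q′′′(0) = 1/8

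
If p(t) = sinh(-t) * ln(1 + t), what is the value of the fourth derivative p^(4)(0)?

Multiply the two series term by term and collect like powers.
From the series, [t^4] p = -1/2; multiply by 4! = 24 to get -12.

-12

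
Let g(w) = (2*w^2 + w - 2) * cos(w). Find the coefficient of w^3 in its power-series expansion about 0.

-1/2

Multiply each power in the prefactor through the base expansion.
[w^0] = -2;  [w^1] = 1;  [w^2] = 3;  [w^3] = -1/2.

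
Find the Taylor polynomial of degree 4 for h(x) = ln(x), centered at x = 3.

-(x - 3)^4/324 + (x - 3)^3/81 - (x - 3)^2/18 + (x - 3)/3 + ln(3)

Apply the Taylor formula c_k = f^(k)(a)/k!.
h(3) = ln(3)
h′(3) = 1/3
h′′(3) = -1/9
h′′′(3) = 2/27
h^(4)(3) = -2/27
The Taylor polynomial is Σ h^(k)(3)/k! · (x - 3)^k.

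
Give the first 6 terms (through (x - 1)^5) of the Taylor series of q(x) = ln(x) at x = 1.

q(1) = 0
q′(1) = 1
q′′(1) = -1
q′′′(1) = 2
q^(4)(1) = -6
q^(5)(1) = 24
Dividing each by k! gives the coefficients c_0, ..., c_5.

(x - 1)^5/5 - (x - 1)^4/4 + (x - 1)^3/3 - (x - 1)^2/2 + (x - 1)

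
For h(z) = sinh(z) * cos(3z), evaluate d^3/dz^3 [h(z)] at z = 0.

Multiply the two series term by term and collect like powers.
The coefficient of z^3 in the expansion is -13/3, so h′′′(0) = 3! * (-13/3) = -26.

-26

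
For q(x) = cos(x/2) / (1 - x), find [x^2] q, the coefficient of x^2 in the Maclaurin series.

7/8

Write out both Maclaurin series and multiply, keeping only the needed powers.
[x^0] = 1;  [x^1] = 1;  [x^2] = 7/8.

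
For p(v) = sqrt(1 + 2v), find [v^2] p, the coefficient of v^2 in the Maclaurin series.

-1/2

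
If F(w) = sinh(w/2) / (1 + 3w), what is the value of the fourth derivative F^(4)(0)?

Expand each factor separately, then convolve coefficients.
The coefficient of w^4 in the expansion is -217/16, so F^(4)(0) = 4! * (-217/16) = -651/2.

-651/2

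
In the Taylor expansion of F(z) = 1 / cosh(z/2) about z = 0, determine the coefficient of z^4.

5/384

Divide the numerator series by the denominator series (power-series long division).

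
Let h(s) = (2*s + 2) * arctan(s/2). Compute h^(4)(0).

-2

Multiply each power in the prefactor through the base expansion.
The coefficient of s^4 in the expansion is -1/12, so h^(4)(0) = 4! * (-1/12) = -2.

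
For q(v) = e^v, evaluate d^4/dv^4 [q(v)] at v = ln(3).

The coefficient of (v - ln(3))^4 in the expansion is 1/8, so q^(4)(ln(3)) = 4! * (1/8) = 3.

3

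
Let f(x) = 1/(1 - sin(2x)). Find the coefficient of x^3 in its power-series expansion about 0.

Compose series: expand the inner function first, then feed it into the outer expansion.
f(0) = 1
f′(0) = 2
f′′(0) = 8
f′′′(0) = 40
Dividing each by k! gives the coefficients c_0, ..., c_3.

20/3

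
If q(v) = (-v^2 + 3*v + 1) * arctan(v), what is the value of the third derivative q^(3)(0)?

Distribute the polynomial across the series and collect like powers.
From the series, [v^3] q = -4/3; multiply by 3! = 6 to get -8.

-8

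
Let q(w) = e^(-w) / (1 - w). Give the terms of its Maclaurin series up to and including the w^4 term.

3*w^4/8 + w^3/3 + w^2/2 + 1

Expand each factor separately, then convolve coefficients.
q(0) = 1
q′(0) = 0
q′′(0) = 1
q′′′(0) = 2
q^(4)(0) = 9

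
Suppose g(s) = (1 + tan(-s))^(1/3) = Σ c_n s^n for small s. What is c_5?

Compose series: expand the inner function first, then feed it into the outer expansion.
So c_5 = g^(5)(0)/5! = -497/3645.

-497/3645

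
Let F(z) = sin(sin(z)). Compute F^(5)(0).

12

Compose series: expand the inner function first, then feed it into the outer expansion.
From the series, [z^5] F = 1/10; multiply by 5! = 120 to get 12.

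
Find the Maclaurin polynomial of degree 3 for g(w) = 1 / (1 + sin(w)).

Write 1/(1+u) = 1 - u + u^2 - u^3 + ... and substitute the series for u.

-5*w^3/6 + w^2 - w + 1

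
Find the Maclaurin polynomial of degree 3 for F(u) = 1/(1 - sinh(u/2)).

7*u^3/48 + u^2/4 + u/2 + 1

Compose series: expand the inner function first, then feed it into the outer expansion.
F(0) = 1
F′(0) = 1/2
F′′(0) = 1/2
F′′′(0) = 7/8
Dividing each by k! gives the coefficients c_0, ..., c_3.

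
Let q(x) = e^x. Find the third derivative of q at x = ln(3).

3

Differentiate repeatedly and evaluate at the center.
The coefficient of (x - ln(3))^3 in the expansion is 1/2, so q′′′(ln(3)) = 3! * (1/2) = 3.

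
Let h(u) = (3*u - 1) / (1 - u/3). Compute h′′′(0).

16/9

Distribute the polynomial across the series and collect like powers.
From the series, [u^3] h = 8/27; multiply by 3! = 6 to get 16/9.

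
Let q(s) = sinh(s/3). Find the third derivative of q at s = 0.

1/27

The coefficient of s^3 in the expansion is 1/162, so q′′′(0) = 3! * (1/162) = 1/27.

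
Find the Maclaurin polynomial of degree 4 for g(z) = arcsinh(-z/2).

z^3/48 - z/2

[z^0] = 0;  [z^1] = -1/2;  [z^2] = 0;  [z^3] = 1/48;  [z^4] = 0.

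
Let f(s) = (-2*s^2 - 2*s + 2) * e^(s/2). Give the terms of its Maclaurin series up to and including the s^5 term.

-89*s^5/1920 - 55*s^4/192 - 29*s^3/24 - 11*s^2/4 - s + 2

Distribute the polynomial across the series and collect like powers.
f(0) = 2
f′(0) = -1
f′′(0) = -11/2
f′′′(0) = -29/4
f^(4)(0) = -55/8
f^(5)(0) = -89/16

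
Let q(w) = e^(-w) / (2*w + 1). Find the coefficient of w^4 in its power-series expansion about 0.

Expand 1/(denominator) as a geometric series and multiply by the numerator's series.
So c_4 = q^(4)(0)/4! = 211/8.

211/8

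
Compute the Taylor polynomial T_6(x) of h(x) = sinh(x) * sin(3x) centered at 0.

13*x^6/10 - 4*x^4 + 3*x^2

Take the Cauchy product of the two expansions.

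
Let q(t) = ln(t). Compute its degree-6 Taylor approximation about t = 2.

[(t - 2)^0] = ln(2);  [(t - 2)^1] = 1/2;  [(t - 2)^2] = -1/8;  [(t - 2)^3] = 1/24;  [(t - 2)^4] = -1/64;  [(t - 2)^5] = 1/160;  [(t - 2)^6] = -1/384.

-(t - 2)^6/384 + (t - 2)^5/160 - (t - 2)^4/64 + (t - 2)^3/24 - (t - 2)^2/8 + (t - 2)/2 + ln(2)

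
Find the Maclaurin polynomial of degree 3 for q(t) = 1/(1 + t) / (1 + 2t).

-15*t^3 + 7*t^2 - 3*t + 1

Multiply the two series term by term and collect like powers.
q(0) = 1
q′(0) = -3
q′′(0) = 14
q′′′(0) = -90
Then c_k = q^(k)(0)/k! gives each Taylor coefficient.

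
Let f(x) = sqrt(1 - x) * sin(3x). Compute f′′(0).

Take the Cauchy product of the two expansions.
From the series, [x^2] f = -3/2; multiply by 2! = 2 to get -3.

-3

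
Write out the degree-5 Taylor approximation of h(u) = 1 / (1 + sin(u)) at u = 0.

-61*u^5/120 + 2*u^4/3 - 5*u^3/6 + u^2 - u + 1

Use the geometric series for the reciprocal, then substitute.
[u^0] = 1;  [u^1] = -1;  [u^2] = 1;  [u^3] = -5/6;  [u^4] = 2/3;  [u^5] = -61/120.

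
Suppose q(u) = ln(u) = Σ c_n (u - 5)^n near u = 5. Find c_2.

-1/50

q(5) = ln(5)
q′(5) = 1/5
q′′(5) = -1/25
So c_2 = q′′(5)/2! = -1/50.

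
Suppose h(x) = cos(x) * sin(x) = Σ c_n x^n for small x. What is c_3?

-2/3

Write out both Maclaurin series and multiply, keeping only the needed powers.
h(0) = 0
h′(0) = 1
h′′(0) = 0
h′′′(0) = -4
Then c_k = h^(k)(0)/k! gives each Taylor coefficient.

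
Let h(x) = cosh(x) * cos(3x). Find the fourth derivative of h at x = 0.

28

Write out both Maclaurin series and multiply, keeping only the needed powers.
The coefficient of x^4 in the expansion is 7/6, so h^(4)(0) = 4! * (7/6) = 28.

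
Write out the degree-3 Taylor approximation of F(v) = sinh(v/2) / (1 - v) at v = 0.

Expand each factor separately, then convolve coefficients.
F(0) = 0
F′(0) = 1/2
F′′(0) = 1
F′′′(0) = 25/8

25*v^3/48 + v^2/2 + v/2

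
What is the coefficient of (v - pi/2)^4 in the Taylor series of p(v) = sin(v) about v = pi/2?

1/24

c_4 = p^(4)(pi/2)/4! = 1/24.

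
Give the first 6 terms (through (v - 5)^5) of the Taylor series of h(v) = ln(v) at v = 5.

Use the known series and substitute for the argument.
h(5) = ln(5)
h′(5) = 1/5
h′′(5) = -1/25
h′′′(5) = 2/125
h^(4)(5) = -6/625
h^(5)(5) = 24/3125
Dividing each by k! gives the coefficients c_0, ..., c_5.

(v - 5)^5/15625 - (v - 5)^4/2500 + (v - 5)^3/375 - (v - 5)^2/50 + (v - 5)/5 + ln(5)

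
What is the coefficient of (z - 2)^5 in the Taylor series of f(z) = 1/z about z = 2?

-1/64

f(2) = 1/2
f′(2) = -1/4
f′′(2) = 1/4
f′′′(2) = -3/8
f^(4)(2) = 3/4
f^(5)(2) = -15/8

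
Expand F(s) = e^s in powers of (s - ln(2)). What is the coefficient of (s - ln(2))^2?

1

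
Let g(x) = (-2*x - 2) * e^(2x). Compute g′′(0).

-16

Multiply each power in the prefactor through the base expansion.
From the series, [x^2] g = -8; multiply by 2! = 2 to get -16.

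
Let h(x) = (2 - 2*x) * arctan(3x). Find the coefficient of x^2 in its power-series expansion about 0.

-6

Shift and add copies of the series according to the polynomial's terms.
[x^0] = 0;  [x^1] = 6;  [x^2] = -6.
So c_2 = h′′(0)/2! = -6.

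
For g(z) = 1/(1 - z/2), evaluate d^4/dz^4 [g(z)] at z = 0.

3/2

The coefficient of z^4 in the expansion is 1/16, so g^(4)(0) = 4! * (1/16) = 3/2.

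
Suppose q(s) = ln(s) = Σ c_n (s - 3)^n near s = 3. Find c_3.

1/81

Compute the successive derivatives at the expansion point and divide by k!.
q(3) = ln(3)
q′(3) = 1/3
q′′(3) = -1/9
q′′′(3) = 2/27
So c_3 = q′′′(3)/3! = 1/81.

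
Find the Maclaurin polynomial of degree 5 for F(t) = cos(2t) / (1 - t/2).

11*t^5/96 + 11*t^4/48 - 7*t^3/8 - 7*t^2/4 + t/2 + 1

Write out both Maclaurin series and multiply, keeping only the needed powers.
F(0) = 1
F′(0) = 1/2
F′′(0) = -7/2
F′′′(0) = -21/4
F^(4)(0) = 11/2
F^(5)(0) = 55/4
The Taylor polynomial is Σ F^(k)(0)/k! · t^k.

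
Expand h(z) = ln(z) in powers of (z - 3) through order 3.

(z - 3)^3/81 - (z - 3)^2/18 + (z - 3)/3 + ln(3)

h(3) = ln(3)
h′(3) = 1/3
h′′(3) = -1/9
h′′′(3) = 2/27
Then c_k = h^(k)(3)/k! gives each Taylor coefficient.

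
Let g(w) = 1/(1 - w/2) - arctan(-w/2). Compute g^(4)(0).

3/2

Add the two expansions coefficient-wise.
The coefficient of w^4 in the expansion is 1/16, so g^(4)(0) = 4! * (1/16) = 3/2.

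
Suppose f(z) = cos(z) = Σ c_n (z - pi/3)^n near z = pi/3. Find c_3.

sqrt(3)/12

Compute the successive derivatives at the expansion point and divide by k!.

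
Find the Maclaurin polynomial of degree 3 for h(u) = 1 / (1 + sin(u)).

Expand as Σ (-1)^k u^k with u equal to the inner function's series.
h(0) = 1
h′(0) = -1
h′′(0) = 2
h′′′(0) = -5
The Taylor polynomial is Σ h^(k)(0)/k! · u^k.

-5*u^3/6 + u^2 - u + 1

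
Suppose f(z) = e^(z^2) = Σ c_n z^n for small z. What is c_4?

c_4 = f^(4)(0)/4! = 1/2.

1/2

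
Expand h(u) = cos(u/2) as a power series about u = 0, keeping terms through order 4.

u^4/384 - u^2/8 + 1

h(0) = 1
h′(0) = 0
h′′(0) = -1/4
h′′′(0) = 0
h^(4)(0) = 1/16
Dividing each by k! gives the coefficients c_0, ..., c_4.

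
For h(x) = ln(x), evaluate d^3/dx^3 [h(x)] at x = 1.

From the series, [(x - 1)^3] h = 1/3; multiply by 3! = 6 to get 2.

2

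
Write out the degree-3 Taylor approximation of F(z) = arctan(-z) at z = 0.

z^3/3 - z

Use the known series and substitute for the argument.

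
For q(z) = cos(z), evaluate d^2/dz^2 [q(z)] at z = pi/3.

-1/2

From the series, [(z - pi/3)^2] q = -1/4; multiply by 2! = 2 to get -1/2.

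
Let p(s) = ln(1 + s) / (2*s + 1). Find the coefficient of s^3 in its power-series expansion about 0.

16/3

Multiply the numerator's expansion by the denominator's geometric series.
p(0) = 0
p′(0) = 1
p′′(0) = -5
p′′′(0) = 32
The Taylor polynomial is Σ p^(k)(0)/k! · s^k.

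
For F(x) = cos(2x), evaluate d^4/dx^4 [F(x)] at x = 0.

The coefficient of x^4 in the expansion is 2/3, so F^(4)(0) = 4! * (2/3) = 16.

16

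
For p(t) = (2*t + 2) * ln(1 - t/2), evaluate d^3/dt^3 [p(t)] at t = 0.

-2

Multiply each power in the prefactor through the base expansion.
The coefficient of t^3 in the expansion is -1/3, so p′′′(0) = 3! * (-1/3) = -2.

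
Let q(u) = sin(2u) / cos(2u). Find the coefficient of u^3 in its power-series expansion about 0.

8/3

Invert the denominator's series and multiply.
So c_3 = q′′′(0)/3! = 8/3.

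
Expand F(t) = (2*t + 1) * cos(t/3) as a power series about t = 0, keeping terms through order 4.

t^4/1944 - t^3/9 - t^2/18 + 2*t + 1

Distribute the polynomial across the series and collect like powers.
F(0) = 1
F′(0) = 2
F′′(0) = -1/9
F′′′(0) = -2/3
F^(4)(0) = 1/81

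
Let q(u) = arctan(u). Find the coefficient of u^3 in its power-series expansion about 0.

c_3 = q′′′(0)/3! = -1/3.

-1/3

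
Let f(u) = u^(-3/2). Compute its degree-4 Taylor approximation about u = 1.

315*(u - 1)^4/128 - 35*(u - 1)^3/16 + 15*(u - 1)^2/8 - 3*(u - 1)/2 + 1

Differentiate repeatedly and evaluate at the center.
f(1) = 1
f′(1) = -3/2
f′′(1) = 15/4
f′′′(1) = -105/8
f^(4)(1) = 945/16
The Taylor polynomial is Σ f^(k)(1)/k! · (u - 1)^k.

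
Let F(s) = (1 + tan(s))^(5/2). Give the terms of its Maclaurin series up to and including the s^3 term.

55*s^3/48 + 15*s^2/8 + 5*s/2 + 1

Let u equal the inner series; expand the outer function in u and truncate.
F(0) = 1
F′(0) = 5/2
F′′(0) = 15/4
F′′′(0) = 55/8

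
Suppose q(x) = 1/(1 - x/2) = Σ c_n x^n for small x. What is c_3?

q(0) = 1
q′(0) = 1/2
q′′(0) = 1/2
q′′′(0) = 3/4

1/8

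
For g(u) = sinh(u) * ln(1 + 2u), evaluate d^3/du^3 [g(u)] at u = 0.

-12

Take the Cauchy product of the two expansions.
From the series, [u^3] g = -2; multiply by 3! = 6 to get -12.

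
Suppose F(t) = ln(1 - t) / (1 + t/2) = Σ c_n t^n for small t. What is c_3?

-1/3

Expand each factor separately, then convolve coefficients.
F(0) = 0
F′(0) = -1
F′′(0) = 0
F′′′(0) = -2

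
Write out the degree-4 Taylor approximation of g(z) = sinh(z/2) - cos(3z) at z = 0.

Add the two expansions coefficient-wise.
g(0) = -1
g′(0) = 1/2
g′′(0) = 9
g′′′(0) = 1/8
g^(4)(0) = -81
The Taylor polynomial is Σ g^(k)(0)/k! · z^k.

-27*z^4/8 + z^3/48 + 9*z^2/2 + z/2 - 1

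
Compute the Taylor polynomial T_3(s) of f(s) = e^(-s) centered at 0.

-s^3/6 + s^2/2 - s + 1

[s^0] = 1;  [s^1] = -1;  [s^2] = 1/2;  [s^3] = -1/6.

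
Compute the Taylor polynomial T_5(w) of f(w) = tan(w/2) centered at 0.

[w^0] = 0;  [w^1] = 1/2;  [w^2] = 0;  [w^3] = 1/24;  [w^4] = 0;  [w^5] = 1/240.

w^5/240 + w^3/24 + w/2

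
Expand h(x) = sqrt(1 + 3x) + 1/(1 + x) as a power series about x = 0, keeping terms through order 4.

-277*x^4/128 + 11*x^3/16 - x^2/8 + x/2 + 2

Combine the two series term by term.
h(0) = 2
h′(0) = 1/2
h′′(0) = -1/4
h′′′(0) = 33/8
h^(4)(0) = -831/16
Dividing each by k! gives the coefficients c_0, ..., c_4.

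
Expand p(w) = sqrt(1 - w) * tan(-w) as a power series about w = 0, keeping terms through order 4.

Multiply the two series term by term and collect like powers.
p(0) = 0
p′(0) = -1
p′′(0) = 1
p′′′(0) = -5/4
p^(4)(0) = 11/2

11*w^4/48 - 5*w^3/24 + w^2/2 - w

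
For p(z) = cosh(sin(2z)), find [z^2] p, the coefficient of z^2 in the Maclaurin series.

2

Plug the Maclaurin series of the inner function into that of the outer and collect terms.
p(0) = 1
p′(0) = 0
p′′(0) = 4
So c_2 = p′′(0)/2! = 2.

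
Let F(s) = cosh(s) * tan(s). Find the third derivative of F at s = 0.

Take the Cauchy product of the two expansions.
The coefficient of s^3 in the expansion is 5/6, so F′′′(0) = 3! * (5/6) = 5.

5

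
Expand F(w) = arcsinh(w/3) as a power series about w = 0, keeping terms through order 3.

[w^0] = 0;  [w^1] = 1/3;  [w^2] = 0;  [w^3] = -1/162.

-w^3/162 + w/3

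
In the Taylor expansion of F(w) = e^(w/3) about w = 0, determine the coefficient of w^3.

F(0) = 1
F′(0) = 1/3
F′′(0) = 1/9
F′′′(0) = 1/27
Then c_k = F^(k)(0)/k! gives each Taylor coefficient.

1/162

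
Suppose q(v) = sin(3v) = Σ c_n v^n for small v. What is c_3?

-9/2

Apply the Taylor formula c_k = f^(k)(a)/k!.
q(0) = 0
q′(0) = 3
q′′(0) = 0
q′′′(0) = -27
So c_3 = q′′′(0)/3! = -9/2.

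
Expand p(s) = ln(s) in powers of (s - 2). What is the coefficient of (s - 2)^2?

[(s - 2)^0] = ln(2);  [(s - 2)^1] = 1/2;  [(s - 2)^2] = -1/8.

-1/8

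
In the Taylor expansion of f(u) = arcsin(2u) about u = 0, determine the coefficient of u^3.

4/3

[u^0] = 0;  [u^1] = 2;  [u^2] = 0;  [u^3] = 4/3.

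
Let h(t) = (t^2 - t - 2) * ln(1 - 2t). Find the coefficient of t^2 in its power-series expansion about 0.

6

Distribute the polynomial across the series and collect like powers.
[t^0] = 0;  [t^1] = 4;  [t^2] = 6.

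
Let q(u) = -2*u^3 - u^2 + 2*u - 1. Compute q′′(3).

Compute the successive derivatives at the expansion point and divide by k!.
The coefficient of (u - 3)^2 in the expansion is -19, so q′′(3) = 2! * (-19) = -38.

-38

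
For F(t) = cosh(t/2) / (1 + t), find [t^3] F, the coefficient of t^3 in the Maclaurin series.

Write out both Maclaurin series and multiply, keeping only the needed powers.
F(0) = 1
F′(0) = -1
F′′(0) = 9/4
F′′′(0) = -27/4

-9/8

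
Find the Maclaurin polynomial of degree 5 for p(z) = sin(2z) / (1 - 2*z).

Use 1/(1 - r) = Σ r^k on the denominator, then take the Cauchy product.

404*z^5/15 + 40*z^4/3 + 20*z^3/3 + 4*z^2 + 2*z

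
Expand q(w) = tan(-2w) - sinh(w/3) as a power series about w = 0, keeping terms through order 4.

Combine the two series term by term.
[w^0] = 0;  [w^1] = -7/3;  [w^2] = 0;  [w^3] = -433/162;  [w^4] = 0.

-433*w^3/162 - 7*w/3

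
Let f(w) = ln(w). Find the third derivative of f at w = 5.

Compute the successive derivatives at the expansion point and divide by k!.
From the series, [(w - 5)^3] f = 1/375; multiply by 3! = 6 to get 2/125.

2/125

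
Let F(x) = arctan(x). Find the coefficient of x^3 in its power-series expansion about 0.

-1/3

F(0) = 0
F′(0) = 1
F′′(0) = 0
F′′′(0) = -2
So c_3 = F′′′(0)/3! = -1/3.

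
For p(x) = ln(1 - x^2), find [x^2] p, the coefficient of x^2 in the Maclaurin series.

-1

p(0) = 0
p′(0) = 0
p′′(0) = -2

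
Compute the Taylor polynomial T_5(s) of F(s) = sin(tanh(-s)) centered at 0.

-37*s^5/120 + s^3/2 - s

Let u equal the inner series; expand the outer function in u and truncate.
F(0) = 0
F′(0) = -1
F′′(0) = 0
F′′′(0) = 3
F^(4)(0) = 0
F^(5)(0) = -37
The Taylor polynomial is Σ F^(k)(0)/k! · s^k.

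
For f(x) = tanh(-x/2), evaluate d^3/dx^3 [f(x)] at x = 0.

1/4

The coefficient of x^3 in the expansion is 1/24, so f′′′(0) = 3! * (1/24) = 1/4.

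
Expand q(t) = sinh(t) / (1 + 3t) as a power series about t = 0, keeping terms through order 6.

Expand each factor separately, then convolve coefficients.
[t^0] = 0;  [t^1] = 1;  [t^2] = -3;  [t^3] = 55/6;  [t^4] = -55/2;  [t^5] = 9901/120;  [t^6] = -9901/40.

-9901*t^6/40 + 9901*t^5/120 - 55*t^4/2 + 55*t^3/6 - 3*t^2 + t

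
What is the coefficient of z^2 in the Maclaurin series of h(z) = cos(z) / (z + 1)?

1/2

Use 1/(1 - r) = Σ r^k on the denominator, then take the Cauchy product.
h(0) = 1
h′(0) = -1
h′′(0) = 1
So c_2 = h′′(0)/2! = 1/2.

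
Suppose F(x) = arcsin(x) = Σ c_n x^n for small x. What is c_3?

1/6

Apply the Taylor formula c_k = f^(k)(a)/k!.
[x^0] = 0;  [x^1] = 1;  [x^2] = 0;  [x^3] = 1/6.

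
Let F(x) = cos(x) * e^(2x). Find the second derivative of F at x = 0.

3

Take the Cauchy product of the two expansions.
The coefficient of x^2 in the expansion is 3/2, so F′′(0) = 2! * (3/2) = 3.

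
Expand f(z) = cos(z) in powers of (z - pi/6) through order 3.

(z - pi/6)^3/12 - sqrt(3)*(z - pi/6)^2/4 - (z - pi/6)/2 + sqrt(3)/2

Differentiate repeatedly and evaluate at the center.
f(pi/6) = sqrt(3)/2
f′(pi/6) = -1/2
f′′(pi/6) = -sqrt(3)/2
f′′′(pi/6) = 1/2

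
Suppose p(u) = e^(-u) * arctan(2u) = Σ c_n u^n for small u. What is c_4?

7/3

Expand each factor separately, then convolve coefficients.
p(0) = 0
p′(0) = 2
p′′(0) = -4
p′′′(0) = -10
p^(4)(0) = 56
Dividing each by k! gives the coefficients c_0, ..., c_4.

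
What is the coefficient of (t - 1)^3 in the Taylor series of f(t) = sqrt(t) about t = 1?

[(t - 1)^0] = 1;  [(t - 1)^1] = 1/2;  [(t - 1)^2] = -1/8;  [(t - 1)^3] = 1/16.
So c_3 = f′′′(1)/3! = 1/16.

1/16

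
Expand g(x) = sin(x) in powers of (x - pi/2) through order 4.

(x - pi/2)^4/24 - (x - pi/2)^2/2 + 1

Use the known series and substitute for the argument.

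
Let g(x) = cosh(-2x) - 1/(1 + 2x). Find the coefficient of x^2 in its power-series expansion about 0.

-2

Expand each term separately and add.
g(0) = 0
g′(0) = 2
g′′(0) = -4
Dividing each by k! gives the coefficients c_0, ..., c_2.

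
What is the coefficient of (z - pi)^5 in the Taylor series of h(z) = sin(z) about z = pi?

Apply the Taylor formula c_k = f^(k)(a)/k!.
[(z - pi)^0] = 0;  [(z - pi)^1] = -1;  [(z - pi)^2] = 0;  [(z - pi)^3] = 1/6;  [(z - pi)^4] = 0;  [(z - pi)^5] = -1/120.
So c_5 = h^(5)(pi)/5! = -1/120.

-1/120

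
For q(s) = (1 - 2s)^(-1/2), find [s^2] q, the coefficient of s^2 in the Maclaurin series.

3/2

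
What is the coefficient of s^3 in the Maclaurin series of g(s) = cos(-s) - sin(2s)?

4/3

Expand each term separately and add.
[s^0] = 1;  [s^1] = -2;  [s^2] = -1/2;  [s^3] = 4/3.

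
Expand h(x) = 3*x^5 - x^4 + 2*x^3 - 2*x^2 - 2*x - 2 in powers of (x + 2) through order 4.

h(-2) = -134
h′(-2) = 302
h′′(-2) = -556
h′′′(-2) = 780
h^(4)(-2) = -744
The Taylor polynomial is Σ h^(k)(-2)/k! · (x + 2)^k.

-31*(x + 2)^4 + 130*(x + 2)^3 - 278*(x + 2)^2 + 302*(x + 2) - 134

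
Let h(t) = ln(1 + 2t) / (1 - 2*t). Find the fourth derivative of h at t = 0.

224

Use 1/(1 - r) = Σ r^k on the denominator, then take the Cauchy product.
The coefficient of t^4 in the expansion is 28/3, so h^(4)(0) = 4! * (28/3) = 224.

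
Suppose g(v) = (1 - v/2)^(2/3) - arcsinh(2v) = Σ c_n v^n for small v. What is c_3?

Combine the two series term by term.
[v^0] = 1;  [v^1] = -7/3;  [v^2] = -1/36;  [v^3] = 215/162.
So c_3 = g′′′(0)/3! = 215/162.

215/162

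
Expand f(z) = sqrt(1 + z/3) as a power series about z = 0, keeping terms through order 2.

-z^2/72 + z/6 + 1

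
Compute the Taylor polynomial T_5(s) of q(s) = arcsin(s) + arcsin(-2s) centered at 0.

-93*s^5/40 - 7*s^3/6 - s

Expand each term separately and add.
q(0) = 0
q′(0) = -1
q′′(0) = 0
q′′′(0) = -7
q^(4)(0) = 0
q^(5)(0) = -279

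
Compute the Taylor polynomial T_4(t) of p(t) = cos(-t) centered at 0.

Use the known series and substitute for the argument.
p(0) = 1
p′(0) = 0
p′′(0) = -1
p′′′(0) = 0
p^(4)(0) = 1

t^4/24 - t^2/2 + 1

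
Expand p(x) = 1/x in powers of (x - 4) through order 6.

Compute the successive derivatives at the expansion point and divide by k!.
[(x - 4)^0] = 1/4;  [(x - 4)^1] = -1/16;  [(x - 4)^2] = 1/64;  [(x - 4)^3] = -1/256;  [(x - 4)^4] = 1/1024;  [(x - 4)^5] = -1/4096;  [(x - 4)^6] = 1/16384.

(x - 4)^6/16384 - (x - 4)^5/4096 + (x - 4)^4/1024 - (x - 4)^3/256 + (x - 4)^2/64 - (x - 4)/16 + 1/4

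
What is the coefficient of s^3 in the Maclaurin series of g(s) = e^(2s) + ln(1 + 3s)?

Add the two expansions coefficient-wise.
g(0) = 1
g′(0) = 5
g′′(0) = -5
g′′′(0) = 62
Dividing each by k! gives the coefficients c_0, ..., c_3.

31/3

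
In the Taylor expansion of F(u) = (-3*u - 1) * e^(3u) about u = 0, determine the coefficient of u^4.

-135/8

Distribute the polynomial across the series and collect like powers.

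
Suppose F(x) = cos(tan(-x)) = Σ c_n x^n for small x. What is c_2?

-1/2

Plug the Maclaurin series of the inner function into that of the outer and collect terms.
F(0) = 1
F′(0) = 0
F′′(0) = -1
So c_2 = F′′(0)/2! = -1/2.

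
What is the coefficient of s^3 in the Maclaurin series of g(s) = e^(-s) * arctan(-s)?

Multiply the two series term by term and collect like powers.
g(0) = 0
g′(0) = -1
g′′(0) = 2
g′′′(0) = -1
So c_3 = g′′′(0)/3! = -1/6.

-1/6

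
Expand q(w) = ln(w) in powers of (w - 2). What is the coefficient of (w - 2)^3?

1/24

q(2) = ln(2)
q′(2) = 1/2
q′′(2) = -1/4
q′′′(2) = 1/4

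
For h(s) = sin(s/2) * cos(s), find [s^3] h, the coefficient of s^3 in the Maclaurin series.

-13/48

Expand each factor separately, then convolve coefficients.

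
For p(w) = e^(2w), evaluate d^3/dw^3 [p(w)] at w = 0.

8

The coefficient of w^3 in the expansion is 4/3, so p′′′(0) = 3! * (4/3) = 8.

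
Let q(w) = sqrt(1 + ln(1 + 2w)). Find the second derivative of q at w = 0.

-3

Plug the Maclaurin series of the inner function into that of the outer and collect terms.
From the series, [w^2] q = -3/2; multiply by 2! = 2 to get -3.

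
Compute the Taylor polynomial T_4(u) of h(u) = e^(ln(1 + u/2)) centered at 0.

u/2 + 1

Plug the Maclaurin series of the inner function into that of the outer and collect terms.
[u^0] = 1;  [u^1] = 1/2;  [u^2] = 0;  [u^3] = 0;  [u^4] = 0.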